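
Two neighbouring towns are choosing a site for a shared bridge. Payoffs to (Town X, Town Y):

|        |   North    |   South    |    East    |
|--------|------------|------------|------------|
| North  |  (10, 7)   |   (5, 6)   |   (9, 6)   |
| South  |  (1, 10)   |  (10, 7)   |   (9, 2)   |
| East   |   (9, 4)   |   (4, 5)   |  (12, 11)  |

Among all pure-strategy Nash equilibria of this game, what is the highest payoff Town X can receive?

12

Both North is a pure NE (Town X: 10 ≥ 9; Town Y: 7 ≥ 6). Town X gets 10.
Both East is a pure NE (Town X: 12 ≥ 9; Town Y: 11 ≥ 5). Town X gets 12.
Every other cell has a profitable deviation for at least one player. Highest of {10, 12} is 12.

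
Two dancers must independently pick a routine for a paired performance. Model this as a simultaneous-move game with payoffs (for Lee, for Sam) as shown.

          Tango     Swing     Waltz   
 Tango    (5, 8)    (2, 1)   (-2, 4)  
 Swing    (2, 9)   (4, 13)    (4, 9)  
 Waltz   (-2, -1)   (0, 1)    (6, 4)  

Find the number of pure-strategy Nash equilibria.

3

Both Tango: Lee gets 5 (best alternative 2); Sam gets 8 (best alternative 4). Neither deviates — NE.
Both Swing: Lee gets 4 (best alternative 2); Sam gets 13 (best alternative 9). Neither deviates — NE.
Both Waltz: Lee gets 6 (best alternative 4); Sam gets 4 (best alternative 1). Neither deviates — NE.
(Tango, Waltz) is not a NE: Lee would switch to Waltz (6 > -2).
No other cell survives both best-response checks, so there are 3 pure NE.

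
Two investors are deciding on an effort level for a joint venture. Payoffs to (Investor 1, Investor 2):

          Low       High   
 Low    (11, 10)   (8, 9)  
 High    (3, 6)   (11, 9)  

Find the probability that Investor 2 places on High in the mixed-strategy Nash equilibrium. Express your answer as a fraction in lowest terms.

8/11

Investor 2's mix q on Low must make Investor 1 indifferent between Low and High.
Investor 1's payoff from Low: 11q + 8(1−q). From High: 3q + 11(1−q).
Set equal: 8q = 3(1−q) → q = 3/11.
Probability on High is 1 − 3/11 = 8/11.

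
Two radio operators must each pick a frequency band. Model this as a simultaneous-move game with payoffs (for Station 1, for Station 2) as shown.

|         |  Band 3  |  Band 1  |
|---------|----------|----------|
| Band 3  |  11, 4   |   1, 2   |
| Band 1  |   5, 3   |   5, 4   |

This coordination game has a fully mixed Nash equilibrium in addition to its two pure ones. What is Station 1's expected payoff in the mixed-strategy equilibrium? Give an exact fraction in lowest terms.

Station 2 mixes with probability q on Band 3, chosen so Station 1 is indifferent: 11q + 1(1−q) = 5q + 5(1−q) gives q = 2/5.
Station 1's expected payoff (from either row, since indifferent) is 11·2/5 + 1·3/5 = 5.

5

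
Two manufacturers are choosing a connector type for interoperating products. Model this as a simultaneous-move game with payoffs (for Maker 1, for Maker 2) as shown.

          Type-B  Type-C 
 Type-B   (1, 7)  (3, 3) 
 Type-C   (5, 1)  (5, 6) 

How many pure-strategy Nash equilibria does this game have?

Both Type-C: Maker 1 gets 5 (best alternative 3); Maker 2 gets 6 (best alternative 1). Neither deviates — NE.
Both Type-B is not a NE: Maker 1 would switch to Type-C (5 > 1).
No other cell survives both best-response checks, so there is 1 pure NE.

1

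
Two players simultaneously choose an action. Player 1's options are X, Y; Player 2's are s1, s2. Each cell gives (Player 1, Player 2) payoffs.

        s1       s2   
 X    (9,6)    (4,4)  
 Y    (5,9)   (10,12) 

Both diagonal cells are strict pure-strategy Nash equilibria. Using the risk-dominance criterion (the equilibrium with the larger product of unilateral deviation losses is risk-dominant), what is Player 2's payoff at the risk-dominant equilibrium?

12

At (X, s1): Player 1 loses 9 − 5 = 4 by deviating; Player 2 loses 6 − 4 = 2. Product = 4·2 = 8.
At (Y, s2): Player 1 loses 10 − 4 = 6 by deviating; Player 2 loses 12 − 9 = 3. Product = 6·3 = 18.
18 > 8, so (Y, s2) is risk-dominant. Player 2's payoff there is 12.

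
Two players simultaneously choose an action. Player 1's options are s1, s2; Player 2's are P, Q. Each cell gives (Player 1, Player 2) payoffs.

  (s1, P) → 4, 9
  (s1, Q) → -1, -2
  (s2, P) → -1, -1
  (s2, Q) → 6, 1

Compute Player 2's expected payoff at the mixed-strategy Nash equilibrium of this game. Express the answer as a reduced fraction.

7/13

Player 1 mixes with probability p on s1, chosen so Player 2 is indifferent: 9p + (-1)(1−p) = (-2)p + 1(1−p) gives p = 2/13.
Player 2's expected payoff is 9·2/13 + (-1)·11/13 = 7/13.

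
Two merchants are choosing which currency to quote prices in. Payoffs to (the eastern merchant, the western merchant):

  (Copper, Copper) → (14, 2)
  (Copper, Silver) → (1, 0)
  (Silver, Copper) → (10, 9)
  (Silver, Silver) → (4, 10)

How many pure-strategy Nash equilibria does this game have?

Both Copper: the eastern merchant gets 14 (best alternative 10); the western merchant gets 2 (best alternative 0). Neither deviates — NE.
Both Silver: the eastern merchant gets 4 (best alternative 1); the western merchant gets 10 (best alternative 9). Neither deviates — NE.
(Silver, Copper) is not a NE: the eastern merchant would switch to Copper (14 > 10).
No other cell survives both best-response checks, so there are 2 pure NE.

2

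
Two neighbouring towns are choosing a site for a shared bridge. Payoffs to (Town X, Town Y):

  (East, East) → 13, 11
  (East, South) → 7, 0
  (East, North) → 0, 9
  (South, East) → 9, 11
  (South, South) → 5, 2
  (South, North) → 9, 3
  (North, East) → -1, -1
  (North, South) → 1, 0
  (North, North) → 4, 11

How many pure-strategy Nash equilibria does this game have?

Both East: Town X gets 13 (best alternative 9); Town Y gets 11 (best alternative 9). Neither deviates — NE.
Both South is not a NE: Town X would switch to East (7 > 5).
No other cell survives both best-response checks, so there is 1 pure NE.

1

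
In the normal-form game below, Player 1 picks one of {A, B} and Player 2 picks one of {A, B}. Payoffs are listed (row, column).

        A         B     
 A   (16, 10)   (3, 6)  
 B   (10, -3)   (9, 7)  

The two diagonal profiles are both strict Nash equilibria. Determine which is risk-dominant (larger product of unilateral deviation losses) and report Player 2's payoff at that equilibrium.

At both A: Player 1 loses 16 − 10 = 6 by deviating; Player 2 loses 10 − 6 = 4. Product = 6·4 = 24.
At both B: Player 1 loses 9 − 3 = 6 by deviating; Player 2 loses 7 − (-3) = 10. Product = 6·10 = 60.
60 > 24, so both B is risk-dominant. Player 2's payoff there is 7.

7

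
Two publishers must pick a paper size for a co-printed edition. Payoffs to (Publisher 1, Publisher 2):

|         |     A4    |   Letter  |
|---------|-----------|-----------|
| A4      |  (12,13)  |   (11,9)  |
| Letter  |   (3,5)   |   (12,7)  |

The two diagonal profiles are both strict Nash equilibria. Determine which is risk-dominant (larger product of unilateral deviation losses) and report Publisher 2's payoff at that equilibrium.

13

At both A4: Publisher 1 loses 12 − 3 = 9 by deviating; Publisher 2 loses 13 − 9 = 4. Product = 9·4 = 36.
At both Letter: Publisher 1 loses 12 − 11 = 1 by deviating; Publisher 2 loses 7 − 5 = 2. Product = 1·2 = 2.
36 > 2, so both A4 is risk-dominant. Publisher 2's payoff there is 13.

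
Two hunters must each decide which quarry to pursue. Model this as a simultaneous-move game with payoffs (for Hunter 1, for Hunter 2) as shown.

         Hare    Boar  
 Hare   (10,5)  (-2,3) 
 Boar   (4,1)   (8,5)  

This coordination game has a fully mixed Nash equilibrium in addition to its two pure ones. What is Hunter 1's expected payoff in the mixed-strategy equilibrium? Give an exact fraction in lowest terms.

Hunter 2 mixes with probability q on Hare, chosen so Hunter 1 is indifferent: 10q + (-2)(1−q) = 4q + 8(1−q) gives q = 5/8.
Hunter 1's expected payoff (from either row, since indifferent) is 10·5/8 + (-2)·3/8 = 11/2.

11/2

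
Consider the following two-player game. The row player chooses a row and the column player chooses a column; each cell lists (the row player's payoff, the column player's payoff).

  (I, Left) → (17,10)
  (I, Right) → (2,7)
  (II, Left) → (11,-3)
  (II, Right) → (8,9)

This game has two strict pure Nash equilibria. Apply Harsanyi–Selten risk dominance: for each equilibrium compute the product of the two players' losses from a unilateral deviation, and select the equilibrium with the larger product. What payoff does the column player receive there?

9

At (I, Left): the row player loses 17 − 11 = 6 by deviating; the column player loses 10 − 7 = 3. Product = 6·3 = 18.
At (II, Right): the row player loses 8 − 2 = 6 by deviating; the column player loses 9 − (-3) = 12. Product = 6·12 = 72.
72 > 18, so (II, Right) is risk-dominant. The column player's payoff there is 9.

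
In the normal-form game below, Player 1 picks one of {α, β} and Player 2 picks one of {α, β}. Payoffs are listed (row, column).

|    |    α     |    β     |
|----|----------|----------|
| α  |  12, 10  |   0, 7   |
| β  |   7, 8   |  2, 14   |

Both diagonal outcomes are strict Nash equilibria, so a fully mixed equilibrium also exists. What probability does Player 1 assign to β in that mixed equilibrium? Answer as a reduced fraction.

Player 1's mix p on α must make Player 2 indifferent between α and β.
Player 2's payoff from α: 10p + 8(1−p). From β: 7p + 14(1−p).
Set equal: 3p = 6(1−p) → p = 6/9 = 2/3.
Probability on β is 1 − 2/3 = 1/3.

1/3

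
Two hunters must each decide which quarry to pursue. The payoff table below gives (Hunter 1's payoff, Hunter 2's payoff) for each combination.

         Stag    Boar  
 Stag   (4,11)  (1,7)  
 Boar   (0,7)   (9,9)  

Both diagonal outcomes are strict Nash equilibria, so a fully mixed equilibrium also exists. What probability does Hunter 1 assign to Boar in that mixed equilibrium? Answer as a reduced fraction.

2/3

Hunter 1's mix p on Stag must make Hunter 2 indifferent between Stag and Boar.
Hunter 2's payoff from Stag: 11p + 7(1−p). From Boar: 7p + 9(1−p).
Set equal: 4p = 2(1−p) → p = 2/6 = 1/3.
Probability on Boar is 1 − 1/3 = 2/3.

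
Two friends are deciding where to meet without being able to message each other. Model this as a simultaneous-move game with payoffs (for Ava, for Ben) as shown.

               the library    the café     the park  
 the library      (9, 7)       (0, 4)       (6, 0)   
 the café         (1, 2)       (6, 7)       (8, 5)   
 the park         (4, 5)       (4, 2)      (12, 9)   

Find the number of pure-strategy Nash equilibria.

3

Both the library: Ava gets 9 (best alternative 4); Ben gets 7 (best alternative 4). Neither deviates — NE.
Both the café: Ava gets 6 (best alternative 4); Ben gets 7 (best alternative 5). Neither deviates — NE.
Both the park: Ava gets 12 (best alternative 8); Ben gets 9 (best alternative 5). Neither deviates — NE.
(the park, the library) is not a NE: Ava would switch to the library (9 > 4).
No other cell survives both best-response checks, so there are 3 pure NE.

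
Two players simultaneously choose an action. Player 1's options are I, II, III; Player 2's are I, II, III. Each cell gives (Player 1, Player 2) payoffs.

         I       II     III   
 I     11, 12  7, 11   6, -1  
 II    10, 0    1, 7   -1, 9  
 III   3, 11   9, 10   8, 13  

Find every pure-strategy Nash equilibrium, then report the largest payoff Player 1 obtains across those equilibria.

11

Both I is a pure NE (Player 1: 11 ≥ 10; Player 2: 12 ≥ 11). Player 1 gets 11.
Both III is a pure NE (Player 1: 8 ≥ 6; Player 2: 13 ≥ 11). Player 1 gets 8.
Every other cell has a profitable deviation for at least one player. Highest of {11, 8} is 11.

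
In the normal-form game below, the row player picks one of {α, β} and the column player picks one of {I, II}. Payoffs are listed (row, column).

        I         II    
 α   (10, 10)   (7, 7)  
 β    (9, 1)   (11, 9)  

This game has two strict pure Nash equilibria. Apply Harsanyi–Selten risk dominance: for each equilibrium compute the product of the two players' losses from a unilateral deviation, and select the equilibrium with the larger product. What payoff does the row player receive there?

11

At (α, I): the row player loses 10 − 9 = 1 by deviating; the column player loses 10 − 7 = 3. Product = 1·3 = 3.
At (β, II): the row player loses 11 − 7 = 4 by deviating; the column player loses 9 − 1 = 8. Product = 4·8 = 32.
32 > 3, so (β, II) is risk-dominant. The row player's payoff there is 11.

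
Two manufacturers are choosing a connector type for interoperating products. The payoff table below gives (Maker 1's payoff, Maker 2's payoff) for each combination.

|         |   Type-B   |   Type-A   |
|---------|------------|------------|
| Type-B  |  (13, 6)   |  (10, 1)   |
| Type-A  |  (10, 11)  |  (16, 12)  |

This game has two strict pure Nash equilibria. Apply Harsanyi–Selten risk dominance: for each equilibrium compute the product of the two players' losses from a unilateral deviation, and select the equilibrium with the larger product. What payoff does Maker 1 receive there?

13

At both Type-B: Maker 1 loses 13 − 10 = 3 by deviating; Maker 2 loses 6 − 1 = 5. Product = 3·5 = 15.
At both Type-A: Maker 1 loses 16 − 10 = 6 by deviating; Maker 2 loses 12 − 11 = 1. Product = 6·1 = 6.
15 > 6, so both Type-B is risk-dominant. Maker 1's payoff there is 13.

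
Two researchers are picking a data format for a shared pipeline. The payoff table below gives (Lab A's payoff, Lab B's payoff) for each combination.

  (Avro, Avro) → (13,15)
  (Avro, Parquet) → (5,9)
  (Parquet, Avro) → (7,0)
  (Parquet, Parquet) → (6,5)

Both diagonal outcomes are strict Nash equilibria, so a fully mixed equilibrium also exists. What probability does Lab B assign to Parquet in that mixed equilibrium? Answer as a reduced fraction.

6/7

Lab B's mix q on Avro must make Lab A indifferent between Avro and Parquet.
Lab A's payoff from Avro: 13q + 5(1−q). From Parquet: 7q + 6(1−q).
Set equal: 6q = 1(1−q) → q = 1/7.
Probability on Parquet is 1 − 1/7 = 6/7.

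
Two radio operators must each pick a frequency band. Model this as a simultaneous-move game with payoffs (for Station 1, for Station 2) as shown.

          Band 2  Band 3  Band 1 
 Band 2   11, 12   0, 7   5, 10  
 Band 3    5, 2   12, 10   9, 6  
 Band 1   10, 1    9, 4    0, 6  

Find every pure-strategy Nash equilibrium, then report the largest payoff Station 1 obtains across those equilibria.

Both Band 2 is a pure NE (Station 1: 11 ≥ 10; Station 2: 12 ≥ 10). Station 1 gets 11.
Both Band 3 is a pure NE (Station 1: 12 ≥ 9; Station 2: 10 ≥ 6). Station 1 gets 12.
Every other cell has a profitable deviation for at least one player. Highest of {11, 12} is 12.

12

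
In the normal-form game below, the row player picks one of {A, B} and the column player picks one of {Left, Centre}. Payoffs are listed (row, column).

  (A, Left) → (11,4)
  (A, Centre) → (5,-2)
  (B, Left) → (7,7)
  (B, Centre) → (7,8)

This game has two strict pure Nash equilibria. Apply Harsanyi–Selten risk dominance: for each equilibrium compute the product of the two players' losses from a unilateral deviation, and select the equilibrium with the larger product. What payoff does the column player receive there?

4

At (A, Left): the row player loses 11 − 7 = 4 by deviating; the column player loses 4 − (-2) = 6. Product = 4·6 = 24.
At (B, Centre): the row player loses 7 − 5 = 2 by deviating; the column player loses 8 − 7 = 1. Product = 2·1 = 2.
24 > 2, so (A, Left) is risk-dominant. The column player's payoff there is 4.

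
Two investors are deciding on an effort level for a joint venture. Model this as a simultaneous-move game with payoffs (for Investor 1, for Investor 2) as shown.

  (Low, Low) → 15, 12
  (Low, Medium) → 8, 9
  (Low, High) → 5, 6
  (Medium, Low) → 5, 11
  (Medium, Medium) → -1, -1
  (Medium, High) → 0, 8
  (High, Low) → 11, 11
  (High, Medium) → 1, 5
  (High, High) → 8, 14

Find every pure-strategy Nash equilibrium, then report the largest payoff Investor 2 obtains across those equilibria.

14

Both Low is a pure NE (Investor 1: 15 ≥ 11; Investor 2: 12 ≥ 9). Investor 2 gets 12.
Both High is a pure NE (Investor 1: 8 ≥ 5; Investor 2: 14 ≥ 11). Investor 2 gets 14.
Every other cell has a profitable deviation for at least one player. Highest of {12, 14} is 14.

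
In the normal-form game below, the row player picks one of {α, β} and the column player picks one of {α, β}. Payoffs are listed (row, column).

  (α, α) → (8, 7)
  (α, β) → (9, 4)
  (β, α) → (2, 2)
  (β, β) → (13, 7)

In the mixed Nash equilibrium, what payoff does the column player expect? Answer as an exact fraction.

41/8

The row player mixes with probability p on α, chosen so the column player is indifferent: 7p + 2(1−p) = 4p + 7(1−p) gives p = 5/8.
The column player's expected payoff is 7·5/8 + 2·3/8 = 41/8.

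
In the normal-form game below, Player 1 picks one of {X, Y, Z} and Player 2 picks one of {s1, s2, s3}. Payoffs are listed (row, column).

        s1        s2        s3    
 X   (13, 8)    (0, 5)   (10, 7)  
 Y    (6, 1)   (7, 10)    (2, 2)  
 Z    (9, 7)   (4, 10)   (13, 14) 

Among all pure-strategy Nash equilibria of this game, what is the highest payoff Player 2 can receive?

14

(X, s1) is a pure NE (Player 1: 13 ≥ 9; Player 2: 8 ≥ 7). Player 2 gets 8.
(Y, s2) is a pure NE (Player 1: 7 ≥ 4; Player 2: 10 ≥ 2). Player 2 gets 10.
(Z, s3) is a pure NE (Player 1: 13 ≥ 10; Player 2: 14 ≥ 10). Player 2 gets 14.
Every other cell has a profitable deviation for at least one player. Highest of {8, 10, 14} is 14.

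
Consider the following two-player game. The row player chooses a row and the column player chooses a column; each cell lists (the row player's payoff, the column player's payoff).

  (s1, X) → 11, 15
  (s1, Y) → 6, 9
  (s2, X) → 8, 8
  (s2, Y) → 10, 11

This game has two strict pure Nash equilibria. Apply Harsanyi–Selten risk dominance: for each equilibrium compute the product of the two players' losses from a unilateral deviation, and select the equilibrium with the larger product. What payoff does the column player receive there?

15

At (s1, X): the row player loses 11 − 8 = 3 by deviating; the column player loses 15 − 9 = 6. Product = 3·6 = 18.
At (s2, Y): the row player loses 10 − 6 = 4 by deviating; the column player loses 11 − 8 = 3. Product = 4·3 = 12.
18 > 12, so (s1, X) is risk-dominant. The column player's payoff there is 15.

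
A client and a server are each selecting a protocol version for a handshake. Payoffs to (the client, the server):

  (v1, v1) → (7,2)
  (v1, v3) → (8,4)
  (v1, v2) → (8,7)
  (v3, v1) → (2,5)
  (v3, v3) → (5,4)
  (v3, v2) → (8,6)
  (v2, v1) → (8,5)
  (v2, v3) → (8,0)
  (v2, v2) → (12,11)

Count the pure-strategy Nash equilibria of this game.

1

Both v2: the client gets 12 (best alternative 8); the server gets 11 (best alternative 5). Neither deviates — NE.
Both v1 is not a NE: the client would switch to v2 (8 > 7).
No other cell survives both best-response checks, so there is 1 pure NE.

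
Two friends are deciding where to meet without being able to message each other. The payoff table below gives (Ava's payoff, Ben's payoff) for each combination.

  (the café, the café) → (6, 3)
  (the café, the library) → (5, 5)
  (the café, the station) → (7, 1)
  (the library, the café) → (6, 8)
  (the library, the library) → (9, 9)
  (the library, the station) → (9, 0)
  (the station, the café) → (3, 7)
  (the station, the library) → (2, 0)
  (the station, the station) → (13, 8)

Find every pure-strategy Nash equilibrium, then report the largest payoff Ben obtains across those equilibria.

9

Both the library is a pure NE (Ava: 9 ≥ 5; Ben: 9 ≥ 8). Ben gets 9.
Both the station is a pure NE (Ava: 13 ≥ 9; Ben: 8 ≥ 7). Ben gets 8.
Every other cell has a profitable deviation for at least one player. Highest of {9, 8} is 9.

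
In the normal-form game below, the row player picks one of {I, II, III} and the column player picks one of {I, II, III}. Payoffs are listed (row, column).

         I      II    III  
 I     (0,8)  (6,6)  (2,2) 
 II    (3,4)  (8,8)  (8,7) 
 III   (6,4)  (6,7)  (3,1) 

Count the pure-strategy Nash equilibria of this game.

Both II: the row player gets 8 (best alternative 6); the column player gets 8 (best alternative 7). Neither deviates — NE.
Both I is not a NE: the row player would switch to III (6 > 0).
No other cell survives both best-response checks, so there is 1 pure NE.

1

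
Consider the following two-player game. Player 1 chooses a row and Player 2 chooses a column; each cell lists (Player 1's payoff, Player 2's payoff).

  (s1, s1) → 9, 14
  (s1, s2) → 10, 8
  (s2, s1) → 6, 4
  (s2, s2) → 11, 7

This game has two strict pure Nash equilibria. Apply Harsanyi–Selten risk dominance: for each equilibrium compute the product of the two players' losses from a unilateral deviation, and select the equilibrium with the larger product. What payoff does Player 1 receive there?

At both s1: Player 1 loses 9 − 6 = 3 by deviating; Player 2 loses 14 − 8 = 6. Product = 3·6 = 18.
At both s2: Player 1 loses 11 − 10 = 1 by deviating; Player 2 loses 7 − 4 = 3. Product = 1·3 = 3.
18 > 3, so both s1 is risk-dominant. Player 1's payoff there is 9.

9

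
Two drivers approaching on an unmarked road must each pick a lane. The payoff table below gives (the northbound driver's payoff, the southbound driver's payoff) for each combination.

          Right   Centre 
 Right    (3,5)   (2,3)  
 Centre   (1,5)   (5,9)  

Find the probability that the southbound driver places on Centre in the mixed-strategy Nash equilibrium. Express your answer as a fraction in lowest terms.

The southbound driver's mix q on Right must make the northbound driver indifferent between Right and Centre.
The northbound driver's payoff from Right: 3q + 2(1−q). From Centre: 1q + 5(1−q).
Set equal: 2q = 3(1−q) → q = 3/5.
Probability on Centre is 1 − 3/5 = 2/5.

2/5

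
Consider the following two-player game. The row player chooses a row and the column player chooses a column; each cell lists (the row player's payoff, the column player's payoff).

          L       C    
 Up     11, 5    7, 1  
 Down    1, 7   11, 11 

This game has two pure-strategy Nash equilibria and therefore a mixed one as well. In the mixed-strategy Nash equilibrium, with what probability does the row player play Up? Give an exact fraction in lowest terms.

The row player's mix p on Up must make the column player indifferent between L and C.
The column player's payoff from L: 5p + 7(1−p). From C: 1p + 11(1−p).
Set equal: 4p = 4(1−p) → p = 4/8 = 1/2.

1/2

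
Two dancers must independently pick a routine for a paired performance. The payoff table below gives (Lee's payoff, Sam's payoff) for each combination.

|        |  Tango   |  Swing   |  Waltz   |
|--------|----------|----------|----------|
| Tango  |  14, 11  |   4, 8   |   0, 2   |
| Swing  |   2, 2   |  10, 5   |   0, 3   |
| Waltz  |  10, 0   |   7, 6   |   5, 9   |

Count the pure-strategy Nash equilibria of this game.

Both Tango: Lee gets 14 (best alternative 10); Sam gets 11 (best alternative 8). Neither deviates — NE.
Both Swing: Lee gets 10 (best alternative 7); Sam gets 5 (best alternative 3). Neither deviates — NE.
Both Waltz: Lee gets 5 (best alternative 0); Sam gets 9 (best alternative 6). Neither deviates — NE.
(Tango, Swing) is not a NE: Lee would switch to Swing (10 > 4).
No other cell survives both best-response checks, so there are 3 pure NE.

3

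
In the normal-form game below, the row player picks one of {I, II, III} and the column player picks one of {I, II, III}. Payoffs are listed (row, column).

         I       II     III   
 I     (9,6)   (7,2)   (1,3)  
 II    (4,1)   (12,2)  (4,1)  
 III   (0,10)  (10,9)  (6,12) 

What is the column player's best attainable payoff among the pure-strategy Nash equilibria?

Both I is a pure NE (the row player: 9 ≥ 4; the column player: 6 ≥ 3). The column player gets 6.
Both II is a pure NE (the row player: 12 ≥ 10; the column player: 2 ≥ 1). The column player gets 2.
Both III is a pure NE (the row player: 6 ≥ 4; the column player: 12 ≥ 10). The column player gets 12.
Every other cell has a profitable deviation for at least one player. Highest of {6, 2, 12} is 12.

12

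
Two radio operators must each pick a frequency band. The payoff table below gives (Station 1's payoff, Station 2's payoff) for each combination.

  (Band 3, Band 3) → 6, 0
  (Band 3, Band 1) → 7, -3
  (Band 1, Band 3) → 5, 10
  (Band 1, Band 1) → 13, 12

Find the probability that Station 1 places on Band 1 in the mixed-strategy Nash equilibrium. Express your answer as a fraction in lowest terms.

3/5

Station 1's mix p on Band 3 must make Station 2 indifferent between Band 3 and Band 1.
Station 2's payoff from Band 3: 0p + 10(1−p). From Band 1: (-3)p + 12(1−p).
Set equal: 3p = 2(1−p) → p = 2/5.
Probability on Band 1 is 1 − 2/5 = 3/5.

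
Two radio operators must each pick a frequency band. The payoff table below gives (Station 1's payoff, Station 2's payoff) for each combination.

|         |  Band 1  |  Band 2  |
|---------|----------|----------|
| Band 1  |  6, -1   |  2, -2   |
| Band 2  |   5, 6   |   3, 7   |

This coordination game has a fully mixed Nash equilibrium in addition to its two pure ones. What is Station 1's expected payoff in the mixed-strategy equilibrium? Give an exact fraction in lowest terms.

Station 2 mixes with probability q on Band 1, chosen so Station 1 is indifferent: 6q + 2(1−q) = 5q + 3(1−q) gives q = 1/2.
Station 1's expected payoff (from either row, since indifferent) is 6·1/2 + 2·1/2 = 4.

4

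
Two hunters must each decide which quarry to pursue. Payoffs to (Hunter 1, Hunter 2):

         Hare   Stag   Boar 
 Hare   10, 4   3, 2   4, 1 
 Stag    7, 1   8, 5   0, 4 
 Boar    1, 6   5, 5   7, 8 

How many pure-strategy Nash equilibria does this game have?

Both Hare: Hunter 1 gets 10 (best alternative 7); Hunter 2 gets 4 (best alternative 2). Neither deviates — NE.
Both Stag: Hunter 1 gets 8 (best alternative 5); Hunter 2 gets 5 (best alternative 4). Neither deviates — NE.
Both Boar: Hunter 1 gets 7 (best alternative 4); Hunter 2 gets 8 (best alternative 6). Neither deviates — NE.
(Hare, Stag) is not a NE: Hunter 1 would switch to Stag (8 > 3).
No other cell survives both best-response checks, so there are 3 pure NE.

3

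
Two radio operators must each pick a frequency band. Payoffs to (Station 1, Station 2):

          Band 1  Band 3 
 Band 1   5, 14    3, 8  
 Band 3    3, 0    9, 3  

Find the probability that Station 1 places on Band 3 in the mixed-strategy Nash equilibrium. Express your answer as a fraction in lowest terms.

2/3

Station 1's mix p on Band 1 must make Station 2 indifferent between Band 1 and Band 3.
Station 2's payoff from Band 1: 14p + 0(1−p). From Band 3: 8p + 3(1−p).
Set equal: 6p = 3(1−p) → p = 3/9 = 1/3.
Probability on Band 3 is 1 − 1/3 = 2/3.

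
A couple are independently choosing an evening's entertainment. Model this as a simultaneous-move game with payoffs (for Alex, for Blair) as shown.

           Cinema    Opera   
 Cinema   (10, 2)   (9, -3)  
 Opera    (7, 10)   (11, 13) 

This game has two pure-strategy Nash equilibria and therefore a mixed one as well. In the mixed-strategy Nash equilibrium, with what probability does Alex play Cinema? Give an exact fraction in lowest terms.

Alex's mix p on Cinema must make Blair indifferent between Cinema and Opera.
Blair's payoff from Cinema: 2p + 10(1−p). From Opera: (-3)p + 13(1−p).
Set equal: 5p = 3(1−p) → p = 3/8.

3/8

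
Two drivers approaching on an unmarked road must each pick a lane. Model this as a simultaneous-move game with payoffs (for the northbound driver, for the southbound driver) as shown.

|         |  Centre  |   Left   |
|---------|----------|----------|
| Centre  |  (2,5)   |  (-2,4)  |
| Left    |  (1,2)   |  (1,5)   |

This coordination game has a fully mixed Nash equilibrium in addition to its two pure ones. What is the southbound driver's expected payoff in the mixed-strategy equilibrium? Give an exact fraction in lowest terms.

The northbound driver mixes with probability p on Centre, chosen so the southbound driver is indifferent: 5p + 2(1−p) = 4p + 5(1−p) gives p = 3/4.
The southbound driver's expected payoff is 5·3/4 + 2·1/4 = 17/4.

17/4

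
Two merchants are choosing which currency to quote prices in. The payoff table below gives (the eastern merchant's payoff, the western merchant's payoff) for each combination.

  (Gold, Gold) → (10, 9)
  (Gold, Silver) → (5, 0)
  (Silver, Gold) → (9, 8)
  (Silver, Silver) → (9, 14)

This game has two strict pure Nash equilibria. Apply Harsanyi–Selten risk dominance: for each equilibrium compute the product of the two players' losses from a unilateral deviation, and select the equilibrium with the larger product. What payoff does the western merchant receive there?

14

At both Gold: the eastern merchant loses 10 − 9 = 1 by deviating; the western merchant loses 9 − 0 = 9. Product = 1·9 = 9.
At both Silver: the eastern merchant loses 9 − 5 = 4 by deviating; the western merchant loses 14 − 8 = 6. Product = 4·6 = 24.
24 > 9, so both Silver is risk-dominant. The western merchant's payoff there is 14.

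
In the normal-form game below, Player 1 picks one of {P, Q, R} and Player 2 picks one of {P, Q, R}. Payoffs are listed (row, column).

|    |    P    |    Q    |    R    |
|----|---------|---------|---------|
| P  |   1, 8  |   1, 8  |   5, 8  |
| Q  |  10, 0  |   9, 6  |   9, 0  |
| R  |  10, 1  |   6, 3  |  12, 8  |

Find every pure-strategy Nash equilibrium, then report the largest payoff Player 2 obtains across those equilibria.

8

Both Q is a pure NE (Player 1: 9 ≥ 6; Player 2: 6 ≥ 0). Player 2 gets 6.
Both R is a pure NE (Player 1: 12 ≥ 9; Player 2: 8 ≥ 3). Player 2 gets 8.
Every other cell has a profitable deviation for at least one player. Highest of {6, 8} is 8.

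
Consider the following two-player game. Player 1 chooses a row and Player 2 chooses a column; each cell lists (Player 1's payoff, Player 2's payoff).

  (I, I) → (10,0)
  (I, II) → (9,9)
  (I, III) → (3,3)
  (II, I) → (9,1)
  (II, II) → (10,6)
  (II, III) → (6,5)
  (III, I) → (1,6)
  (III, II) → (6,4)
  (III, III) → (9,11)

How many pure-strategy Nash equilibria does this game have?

2

Both II: Player 1 gets 10 (best alternative 9); Player 2 gets 6 (best alternative 5). Neither deviates — NE.
Both III: Player 1 gets 9 (best alternative 6); Player 2 gets 11 (best alternative 6). Neither deviates — NE.
Both I is not a NE: Player 2 would switch to II (9 > 0).
No other cell survives both best-response checks, so there are 2 pure NE.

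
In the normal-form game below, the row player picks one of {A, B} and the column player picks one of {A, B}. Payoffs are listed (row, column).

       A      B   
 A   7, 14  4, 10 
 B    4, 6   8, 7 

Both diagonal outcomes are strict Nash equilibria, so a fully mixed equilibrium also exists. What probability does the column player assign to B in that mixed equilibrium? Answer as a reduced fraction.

3/7

The column player's mix q on A must make the row player indifferent between A and B.
The row player's payoff from A: 7q + 4(1−q). From B: 4q + 8(1−q).
Set equal: 3q = 4(1−q) → q = 4/7.
Probability on B is 1 − 4/7 = 3/7.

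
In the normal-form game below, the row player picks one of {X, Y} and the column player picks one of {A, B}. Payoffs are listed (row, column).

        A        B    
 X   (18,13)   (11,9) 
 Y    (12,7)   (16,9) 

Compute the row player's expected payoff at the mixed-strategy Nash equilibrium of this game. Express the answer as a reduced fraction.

The column player mixes with probability q on A, chosen so the row player is indifferent: 18q + 11(1−q) = 12q + 16(1−q) gives q = 5/11.
The row player's expected payoff (from either row, since indifferent) is 18·5/11 + 11·6/11 = 156/11.

156/11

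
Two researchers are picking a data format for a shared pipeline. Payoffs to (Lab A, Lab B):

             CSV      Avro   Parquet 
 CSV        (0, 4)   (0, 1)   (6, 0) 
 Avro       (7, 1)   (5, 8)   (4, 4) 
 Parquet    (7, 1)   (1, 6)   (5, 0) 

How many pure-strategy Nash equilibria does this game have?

Both Avro: Lab A gets 5 (best alternative 1); Lab B gets 8 (best alternative 4). Neither deviates — NE.
Both CSV is not a NE: Lab A would switch to Avro (7 > 0).
No other cell survives both best-response checks, so there is 1 pure NE.

1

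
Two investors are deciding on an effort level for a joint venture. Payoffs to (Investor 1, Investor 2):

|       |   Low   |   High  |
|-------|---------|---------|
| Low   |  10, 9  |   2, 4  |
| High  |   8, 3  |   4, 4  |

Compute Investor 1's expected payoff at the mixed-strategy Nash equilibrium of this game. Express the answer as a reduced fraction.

Investor 2 mixes with probability q on Low, chosen so Investor 1 is indifferent: 10q + 2(1−q) = 8q + 4(1−q) gives q = 1/2.
Investor 1's expected payoff (from either row, since indifferent) is 10·1/2 + 2·1/2 = 6.

6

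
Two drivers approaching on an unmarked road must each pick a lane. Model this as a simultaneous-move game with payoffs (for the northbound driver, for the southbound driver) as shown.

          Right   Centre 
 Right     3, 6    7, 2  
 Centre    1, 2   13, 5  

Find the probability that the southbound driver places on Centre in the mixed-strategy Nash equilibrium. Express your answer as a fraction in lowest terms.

The southbound driver's mix q on Right must make the northbound driver indifferent between Right and Centre.
The northbound driver's payoff from Right: 3q + 7(1−q). From Centre: 1q + 13(1−q).
Set equal: 2q = 6(1−q) → q = 6/8 = 3/4.
Probability on Centre is 1 − 3/4 = 1/4.

1/4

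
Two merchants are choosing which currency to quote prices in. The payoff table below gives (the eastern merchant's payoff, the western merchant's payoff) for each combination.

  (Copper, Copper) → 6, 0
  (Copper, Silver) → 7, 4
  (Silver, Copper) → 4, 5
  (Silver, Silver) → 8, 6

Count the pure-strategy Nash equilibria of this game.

Both Silver: the eastern merchant gets 8 (best alternative 7); the western merchant gets 6 (best alternative 5). Neither deviates — NE.
Both Copper is not a NE: the western merchant would switch to Silver (4 > 0).
No other cell survives both best-response checks, so there is 1 pure NE.

1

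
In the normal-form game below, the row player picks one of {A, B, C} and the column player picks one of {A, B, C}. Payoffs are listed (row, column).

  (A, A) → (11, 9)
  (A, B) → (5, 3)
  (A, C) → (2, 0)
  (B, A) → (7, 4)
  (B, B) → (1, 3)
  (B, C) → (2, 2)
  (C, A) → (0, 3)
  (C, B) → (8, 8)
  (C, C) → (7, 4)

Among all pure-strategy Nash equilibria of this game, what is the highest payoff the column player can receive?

9

Both A is a pure NE (the row player: 11 ≥ 7; the column player: 9 ≥ 3). The column player gets 9.
(C, B) is a pure NE (the row player: 8 ≥ 5; the column player: 8 ≥ 4). The column player gets 8.
Every other cell has a profitable deviation for at least one player. Highest of {9, 8} is 9.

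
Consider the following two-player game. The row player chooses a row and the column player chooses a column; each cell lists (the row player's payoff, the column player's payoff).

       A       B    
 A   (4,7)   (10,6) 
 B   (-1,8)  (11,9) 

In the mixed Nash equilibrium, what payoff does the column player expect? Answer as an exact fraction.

The row player mixes with probability p on A, chosen so the column player is indifferent: 7p + 8(1−p) = 6p + 9(1−p) gives p = 1/2.
The column player's expected payoff is 7·1/2 + 8·1/2 = 15/2.

15/2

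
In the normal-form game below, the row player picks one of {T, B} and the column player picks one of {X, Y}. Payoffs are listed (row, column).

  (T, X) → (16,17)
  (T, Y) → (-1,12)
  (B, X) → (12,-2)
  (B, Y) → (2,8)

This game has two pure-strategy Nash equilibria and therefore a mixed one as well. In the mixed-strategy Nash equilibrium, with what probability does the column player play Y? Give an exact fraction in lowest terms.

The column player's mix q on X must make the row player indifferent between T and B.
The row player's payoff from T: 16q + (-1)(1−q). From B: 12q + 2(1−q).
Set equal: 4q = 3(1−q) → q = 3/7.
Probability on Y is 1 − 3/7 = 4/7.

4/7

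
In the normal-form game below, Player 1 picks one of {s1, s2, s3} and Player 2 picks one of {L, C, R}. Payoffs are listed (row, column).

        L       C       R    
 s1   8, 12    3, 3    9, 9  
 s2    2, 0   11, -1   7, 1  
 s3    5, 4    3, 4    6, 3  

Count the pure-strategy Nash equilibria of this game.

1

(s1, L): Player 1 gets 8 (best alternative 5); Player 2 gets 12 (best alternative 9). Neither deviates — NE.
(s3, R) is not a NE: Player 1 would switch to s1 (9 > 6).
No other cell survives both best-response checks, so there is 1 pure NE.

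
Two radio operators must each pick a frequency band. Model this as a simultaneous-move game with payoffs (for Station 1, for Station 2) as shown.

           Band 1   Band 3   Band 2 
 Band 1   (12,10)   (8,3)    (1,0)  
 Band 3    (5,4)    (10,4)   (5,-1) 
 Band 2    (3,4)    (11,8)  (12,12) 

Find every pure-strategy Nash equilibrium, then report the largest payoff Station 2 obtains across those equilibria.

12

Both Band 1 is a pure NE (Station 1: 12 ≥ 5; Station 2: 10 ≥ 3). Station 2 gets 10.
Both Band 2 is a pure NE (Station 1: 12 ≥ 5; Station 2: 12 ≥ 8). Station 2 gets 12.
Every other cell has a profitable deviation for at least one player. Highest of {10, 12} is 12.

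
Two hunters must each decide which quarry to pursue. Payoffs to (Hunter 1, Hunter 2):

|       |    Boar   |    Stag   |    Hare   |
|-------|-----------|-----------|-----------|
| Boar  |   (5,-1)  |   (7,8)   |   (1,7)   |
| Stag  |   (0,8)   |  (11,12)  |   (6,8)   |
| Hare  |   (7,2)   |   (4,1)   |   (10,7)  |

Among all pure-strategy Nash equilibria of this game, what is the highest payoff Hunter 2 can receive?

Both Stag is a pure NE (Hunter 1: 11 ≥ 7; Hunter 2: 12 ≥ 8). Hunter 2 gets 12.
Both Hare is a pure NE (Hunter 1: 10 ≥ 6; Hunter 2: 7 ≥ 2). Hunter 2 gets 7.
Every other cell has a profitable deviation for at least one player. Highest of {12, 7} is 12.

12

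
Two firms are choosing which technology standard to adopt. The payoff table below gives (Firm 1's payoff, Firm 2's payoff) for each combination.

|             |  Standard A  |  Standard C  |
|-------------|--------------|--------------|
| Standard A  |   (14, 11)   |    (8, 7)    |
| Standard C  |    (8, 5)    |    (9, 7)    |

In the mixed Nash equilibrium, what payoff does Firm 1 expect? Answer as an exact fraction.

62/7

Firm 2 mixes with probability q on Standard A, chosen so Firm 1 is indifferent: 14q + 8(1−q) = 8q + 9(1−q) gives q = 1/7.
Firm 1's expected payoff (from either row, since indifferent) is 14·1/7 + 8·6/7 = 62/7.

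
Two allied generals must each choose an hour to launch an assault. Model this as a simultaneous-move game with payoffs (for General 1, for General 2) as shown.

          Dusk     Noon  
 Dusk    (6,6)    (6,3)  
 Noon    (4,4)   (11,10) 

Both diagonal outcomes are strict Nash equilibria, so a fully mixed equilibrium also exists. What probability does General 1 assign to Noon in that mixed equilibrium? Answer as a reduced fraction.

1/3

General 1's mix p on Dusk must make General 2 indifferent between Dusk and Noon.
General 2's payoff from Dusk: 6p + 4(1−p). From Noon: 3p + 10(1−p).
Set equal: 3p = 6(1−p) → p = 6/9 = 2/3.
Probability on Noon is 1 − 2/3 = 1/3.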